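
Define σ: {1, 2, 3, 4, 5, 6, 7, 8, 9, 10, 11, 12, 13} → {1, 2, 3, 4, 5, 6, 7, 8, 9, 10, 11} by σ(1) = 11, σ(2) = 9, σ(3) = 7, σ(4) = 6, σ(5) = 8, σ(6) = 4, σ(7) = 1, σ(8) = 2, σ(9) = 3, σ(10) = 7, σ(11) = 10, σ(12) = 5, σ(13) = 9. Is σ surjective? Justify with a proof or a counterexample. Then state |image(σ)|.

11

Every element of the codomain has a preimage: 1 = σ(7), 2 = σ(8), 3 = σ(9), 4 = σ(6), 5 = σ(12), 6 = σ(4), 7 = σ(3), 8 = σ(5), 9 = σ(2), 10 = σ(11), 11 = σ(1).
Hence σ is surjective.
The image of σ is {1, 2, 3, 4, 5, 6, 7, 8, 9, 10, 11}, which has 11 elements.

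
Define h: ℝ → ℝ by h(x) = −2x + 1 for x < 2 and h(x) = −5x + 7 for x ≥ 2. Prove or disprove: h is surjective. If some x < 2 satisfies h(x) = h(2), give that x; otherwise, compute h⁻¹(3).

-1

Both pieces are strictly decreasing (slopes −2 and −5), so each is injective on its own interval.
The left piece maps (−∞, 2) onto (−3, ∞); the right piece maps [2, ∞) onto (−∞, −3].
These images together cover ℝ, so h is surjective.
Because the two images are disjoint, no x < 2 has h(x) = h(2), so we compute h⁻¹(3): 3 lies in (−3, ∞), so solve −2x + 1 = 3: x = (3 − 1)/(−2) = −1.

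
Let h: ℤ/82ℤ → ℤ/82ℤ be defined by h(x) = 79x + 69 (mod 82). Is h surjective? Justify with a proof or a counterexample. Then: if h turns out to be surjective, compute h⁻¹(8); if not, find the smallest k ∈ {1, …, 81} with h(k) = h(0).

Since gcd(79, 82) = 1, 79 is invertible modulo 82. Euclid's algorithm: 82 = 1·79 + 3, 79 = 26·3 + 1; back-substituting gives 1 = 27·79 − 26·82, so 79⁻¹ ≡ 27 (mod 82).
For any y ∈ ℤ/82ℤ, x = 27(y − 69) mod 82 satisfies h(x) = 79·27(y − 69) + 69 ≡ y (since 79·27 ≡ 1 mod 82). So every y has a preimage.
Thus h is surjective.
Since h is surjective, we find h⁻¹(8): we need 79x ≡ 8 − 69 ≡ 21 (mod 82). Using 79⁻¹ = 27: x ≡ 27·21 = 567 = 6·82 + 75, so x = 75.
Check: h(75) = 79·75 + 69 = 5994 = 73·82 + 8 ≡ 8 (mod 82).

75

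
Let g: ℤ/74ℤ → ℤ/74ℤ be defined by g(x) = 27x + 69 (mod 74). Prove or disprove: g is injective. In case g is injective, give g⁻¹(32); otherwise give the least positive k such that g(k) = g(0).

If g(s) = g(t), then 27s ≡ 27t (mod 74). Because gcd(27, 74) = 1, we may cancel 27 to get s ≡ t (mod 74).
Thus g is injective.
We now compute 27⁻¹ mod 74 explicitly. Euclid's algorithm: 74 = 2·27 + 20, 27 = 1·20 + 7, 20 = 2·7 + 6, 7 = 1·6 + 1; back-substituting gives 1 = 11·27 − 4·74, so 27⁻¹ ≡ 11 (mod 74).
Since g is injective, we find g⁻¹(32): we need 27x ≡ 32 − 69 ≡ 37 (mod 74). Using 27⁻¹ = 11: x ≡ 11·37 = 407 = 5·74 + 37, so x = 37.
Check: g(37) = 27·37 + 69 = 1068 = 14·74 + 32 ≡ 32 (mod 74).

37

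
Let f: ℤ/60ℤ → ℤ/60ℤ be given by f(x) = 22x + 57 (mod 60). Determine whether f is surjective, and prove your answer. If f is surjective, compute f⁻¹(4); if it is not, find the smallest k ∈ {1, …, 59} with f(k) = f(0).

Since gcd(22, 60) = 2, we have 22x ≡ 0 (mod 2) for all x, so f(x) ≡ 1 (mod 2).
But 0 ≢ 1 (mod 2), so 0 ∈ ℤ/60ℤ has no preimage. Therefore f is not surjective.
Since f is not surjective, we find the least positive k with f(k) = f(0): this means 22k ≡ 0 (mod 60), i.e. 60 ∣ 22k. Since gcd(22, 60) = 2, dividing through by 2 this holds exactly when 30 ∣ 11k, and as gcd(11, 30) = 1, exactly when 30 ∣ k.
The smallest positive such k is 30.

30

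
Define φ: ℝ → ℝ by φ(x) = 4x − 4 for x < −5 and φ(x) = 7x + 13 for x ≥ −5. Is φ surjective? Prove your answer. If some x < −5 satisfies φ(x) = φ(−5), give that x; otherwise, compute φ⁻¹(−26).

Both pieces are strictly increasing (slopes 4 and 7), so each is injective on its own interval.
The left piece maps (−∞, −5) onto (−∞, −24); the right piece maps [−5, ∞) onto [−22, ∞).
The union (−∞, −24) ∪ [−22, ∞) omits the interval between −24 and −22; in particular −24 has no preimage. So φ is not surjective.
Because the two images are disjoint, no x < −5 has φ(x) = φ(−5), so we compute φ⁻¹(−26): −26 lies in (−∞, −24), so solve 4x − 4 = −26: x = (−26 + 4)/4 = −11/2.

-11/2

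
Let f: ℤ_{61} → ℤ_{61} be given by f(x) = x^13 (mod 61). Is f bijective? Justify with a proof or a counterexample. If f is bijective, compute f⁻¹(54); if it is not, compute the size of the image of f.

Since 61 is prime, the nonzero elements of ℤ_{61} form a cyclic group of order 60.
As gcd(13, 60) = 1, raising to the 13th power is a bijection on this group: if x_1^13 ≡ x_2^13 then (x_1x_2^{−1})^13 = 1, and the only element of order dividing gcd(13, 60) = 1 is 1, so x_1 = x_2.
With f(0) = 0 this makes f injective on all of ℤ_{61}, hence bijective (finite equal-size domain and codomain). In particular f is bijective.
Since f is bijective, we find the preimage of 54. The inverse of x ↦ x^13 on (ℤ_{61})^× is x ↦ x^37, because 13·37 = 481 = 8·60 + 1 ≡ 1 (mod 60) and x^{60} = 1 for x ≠ 0 (Fermat). So f⁻¹(54) = 54^37 mod 61.
Repeated squaring mod 61: 54^1 ≡ 54, 54^2 ≡ 54² = 2916 ≡ 49, 54^4 ≡ 49² = 2401 ≡ 22, 54^8 ≡ 22² = 484 ≡ 57, 54^16 ≡ 57² = 3249 ≡ 16, 54^32 ≡ 16² = 256 ≡ 12. Since 37 = 32 + 4 + 1, 54^37 ≡ 12·22·54: 12·22 = 264 ≡ 20, then 20·54 = 1080 ≡ 43. So 54^37 ≡ 43 (mod 61).
Hence f⁻¹(54) = 43.

43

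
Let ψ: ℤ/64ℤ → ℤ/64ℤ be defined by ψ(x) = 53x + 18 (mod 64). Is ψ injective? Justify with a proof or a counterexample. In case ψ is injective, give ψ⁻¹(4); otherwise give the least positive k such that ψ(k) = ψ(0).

Suppose ψ(u) = ψ(v) in ℤ/64ℤ. Then 53u + 18 ≡ 53v + 18 (mod 64), therefore 53(u − v) ≡ 0 (mod 64).
Since gcd(53, 64) = 1, 53 is invertible modulo 64, therefore u − v ≡ 0 (mod 64), i.e. u = v.
Therefore ψ is injective.
We now compute 53⁻¹ mod 64 explicitly. Euclid's algorithm: 64 = 1·53 + 11, 53 = 4·11 + 9, 11 = 1·9 + 2, 9 = 4·2 + 1; back-substituting gives 1 = 29·53 − 24·64, so 53⁻¹ ≡ 29 (mod 64).
Since ψ is injective, we compute ψ⁻¹(4): solve 53x + 18 ≡ 4 (mod 64), i.e. 53x ≡ 50 (mod 64).
Multiplying by 53⁻¹ = 29 gives x ≡ 29·50 = 1450 = 22·64 + 42 ≡ 42 (mod 64).
Check: ψ(42) = 53·42 + 18 = 2244 = 35·64 + 4 ≡ 4 (mod 64).

42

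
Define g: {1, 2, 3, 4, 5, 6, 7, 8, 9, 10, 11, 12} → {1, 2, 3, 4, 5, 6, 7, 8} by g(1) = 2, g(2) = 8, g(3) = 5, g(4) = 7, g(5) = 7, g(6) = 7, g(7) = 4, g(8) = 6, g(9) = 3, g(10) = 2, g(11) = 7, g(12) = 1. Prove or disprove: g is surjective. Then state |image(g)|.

Every element of the codomain has a preimage: 1 = g(12), 2 = g(1), 3 = g(9), 4 = g(7), 5 = g(3), 6 = g(8), 7 = g(4), 8 = g(2).
Therefore g is surjective.
The image of g is {1, 2, 3, 4, 5, 6, 7, 8}, which has 8 elements.

8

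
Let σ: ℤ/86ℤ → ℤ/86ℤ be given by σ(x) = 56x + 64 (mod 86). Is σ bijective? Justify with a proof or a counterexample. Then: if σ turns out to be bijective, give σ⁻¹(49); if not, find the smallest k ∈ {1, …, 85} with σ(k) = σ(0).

43

Recall: σ is injective if σ(s) = σ(t) implies s = t.
We have gcd(56, 86) = 2 > 1. Taking s = 0 and t = 43: σ(0) = 64 and σ(43) = 56·43 + 64 = 2472 ≡ 64 (mod 86).
So σ(0) = σ(43) while 0 ≠ 43, thus σ is not injective, hence not bijective.
Since σ is not bijective, we find the least positive k with σ(k) = σ(0): this means 56k ≡ 0 (mod 86), i.e. 86 ∣ 56k. Since gcd(56, 86) = 2, dividing through by 2 this holds exactly when 43 ∣ 28k, and as gcd(28, 43) = 1, exactly when 43 ∣ k.
The smallest positive such k is 43.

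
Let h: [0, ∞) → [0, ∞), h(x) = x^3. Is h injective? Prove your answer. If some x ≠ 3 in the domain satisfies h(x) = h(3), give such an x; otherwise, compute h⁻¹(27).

3

On [0, ∞), x ↦ x^3 is strictly increasing, so h(u) = h(v) forces u = v. Thus h is injective.
Since x ↦ x^3 is strictly increasing on [0, ∞), it is injective there, so no x ≠ 3 in the domain has h(x) = h(3). We therefore compute h⁻¹(27) = 27^{1/3} = 3 (indeed 3^3 = 27).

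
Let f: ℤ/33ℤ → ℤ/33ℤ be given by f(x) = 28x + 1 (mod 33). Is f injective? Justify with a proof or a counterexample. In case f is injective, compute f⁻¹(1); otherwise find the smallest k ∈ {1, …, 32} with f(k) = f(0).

0

Suppose f(u) = f(v) in ℤ/33ℤ. Then 28u + 1 ≡ 28v + 1 (mod 33), so 28(u − v) ≡ 0 (mod 33).
Since gcd(28, 33) = 1, 28 is invertible modulo 33, therefore u − v ≡ 0 (mod 33), i.e. u = v.
So f is injective.
We now compute 28⁻¹ mod 33 explicitly. Euclid's algorithm: 33 = 1·28 + 5, 28 = 5·5 + 3, 5 = 1·3 + 2, 3 = 1·2 + 1; back-substituting gives 1 = 13·28 − 11·33, so 28⁻¹ ≡ 13 (mod 33).
Since f is injective, we compute f⁻¹(1): solve 28x + 1 ≡ 1 (mod 33), i.e. 28x ≡ 0 (mod 33).
Multiplying by 28⁻¹ = 13 gives x ≡ 13·0 = 0 ≡ 0 (mod 33).
Check: f(0) = 28·0 + 1 = 1 ≡ 1 (mod 33).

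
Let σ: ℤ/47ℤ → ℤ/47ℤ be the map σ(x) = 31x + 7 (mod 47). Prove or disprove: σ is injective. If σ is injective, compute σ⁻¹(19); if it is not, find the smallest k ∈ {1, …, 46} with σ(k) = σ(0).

If σ(a) = σ(b), then 31a ≡ 31b (mod 47). Because gcd(31, 47) = 1, we may cancel 31 to get a ≡ b (mod 47).
So σ is injective.
We now compute 31⁻¹ mod 47 explicitly. Euclid's algorithm: 47 = 1·31 + 16, 31 = 1·16 + 15, 16 = 1·15 + 1; back-substituting gives 1 = 44·31 − 29·47, so 31⁻¹ ≡ 44 (mod 47).
Since σ is injective, we find σ⁻¹(19): we need 31x ≡ 19 − 7 ≡ 12 (mod 47). Using 31⁻¹ = 44: x ≡ 44·12 = 528 = 11·47 + 11, so x = 11.
Check: σ(11) = 31·11 + 7 = 348 = 7·47 + 19 ≡ 19 (mod 47).

11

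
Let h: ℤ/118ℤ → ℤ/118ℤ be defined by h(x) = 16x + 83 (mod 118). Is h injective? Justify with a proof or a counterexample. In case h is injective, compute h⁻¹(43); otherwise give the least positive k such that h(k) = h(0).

59

Recall: h is injective if h(x_1) = h(x_2) implies x_1 = x_2.
We have gcd(16, 118) = 2 > 1. Taking x_1 = 0 and x_2 = 59: h(0) = 83 and h(59) = 16·59 + 83 = 1027 ≡ 83 (mod 118).
So h(0) = h(59) while 0 ≠ 59, therefore h is not injective.
Since h is not injective, we find the least positive k with h(k) = h(0): this means 16k ≡ 0 (mod 118), i.e. 118 ∣ 16k. Since gcd(16, 118) = 2, dividing through by 2 this holds exactly when 59 ∣ 8k, and as gcd(8, 59) = 1, exactly when 59 ∣ k.
The smallest positive such k is 59.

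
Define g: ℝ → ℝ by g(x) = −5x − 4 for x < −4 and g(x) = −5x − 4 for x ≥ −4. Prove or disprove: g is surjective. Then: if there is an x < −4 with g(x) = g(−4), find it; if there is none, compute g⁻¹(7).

-11/5

Both pieces are strictly decreasing (slopes −5 and −5), so each is injective on its own interval.
The left piece maps (−∞, −4) onto (16, ∞); the right piece maps [−4, ∞) onto (−∞, 16].
These images together cover ℝ, so g is surjective.
Because the two images are disjoint, no x < −4 has g(x) = g(−4), so we compute g⁻¹(7): 7 lies in (−∞, 16], so solve −5x − 4 = 7: x = (7 + 4)/(−5) = −11/5.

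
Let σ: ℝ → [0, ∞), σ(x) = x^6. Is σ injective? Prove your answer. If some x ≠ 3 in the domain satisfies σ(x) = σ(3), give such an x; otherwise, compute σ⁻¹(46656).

σ(3) = 729 = (−3)^6 = σ(−3) (since 6 is even), with 3 ≠ −3. So σ is not injective.
For the follow-up, such an x exists: taking x = −3 ∈ ℝ gives σ(−3) = 729 = σ(3) with −3 ≠ 3.

-3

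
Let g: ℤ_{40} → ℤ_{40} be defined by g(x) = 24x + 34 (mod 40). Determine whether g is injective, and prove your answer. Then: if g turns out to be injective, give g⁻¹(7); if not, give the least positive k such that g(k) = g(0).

Recall: g is injective if g(s) = g(t) implies s = t.
We have gcd(24, 40) = 8 > 1. Taking s = 0 and t = 5: g(0) = 34 and g(5) = 24·5 + 34 = 154 ≡ 34 (mod 40).
So g(0) = g(5) while 0 ≠ 5, hence g is not injective.
Since g is not injective, we find the least positive k with g(k) = g(0): this means 24k ≡ 0 (mod 40), i.e. 40 ∣ 24k. Since gcd(24, 40) = 8, dividing through by 8 this holds exactly when 5 ∣ 3k, and as gcd(3, 5) = 1, exactly when 5 ∣ k.
The smallest positive such k is 5.

5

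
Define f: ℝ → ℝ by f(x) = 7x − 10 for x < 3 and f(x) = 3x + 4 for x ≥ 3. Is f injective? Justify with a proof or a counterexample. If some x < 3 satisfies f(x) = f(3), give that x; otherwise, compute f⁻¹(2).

12/7

Both pieces are strictly increasing (slopes 7 and 3), so each is injective on its own interval.
The left piece maps (−∞, 3) onto (−∞, 11); the right piece maps [3, ∞) onto [13, ∞).
These images are disjoint, so no value is attained by both pieces. Hence f is injective.
Because the two images are disjoint, no x < 3 has f(x) = f(3), so we compute f⁻¹(2): 2 lies in (−∞, 11), so solve 7x − 10 = 2: x = (2 + 10)/7 = 12/7.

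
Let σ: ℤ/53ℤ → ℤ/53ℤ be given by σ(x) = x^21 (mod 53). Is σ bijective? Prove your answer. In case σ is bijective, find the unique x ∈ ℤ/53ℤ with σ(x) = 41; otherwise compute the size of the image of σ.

3

Since 53 is prime, the nonzero elements of ℤ/53ℤ form a cyclic group of order 52.
As gcd(21, 52) = 1, raising to the 21st power is a bijection on this group: if x_1^21 ≡ x_2^21 then (x_1x_2^{−1})^21 = 1, and the only element of order dividing gcd(21, 52) = 1 is 1, so x_1 = x_2.
With σ(0) = 0 this makes σ injective on all of ℤ/53ℤ, hence bijective (finite equal-size domain and codomain). In particular σ is bijective.
Since σ is bijective, we find the preimage of 41. The inverse of x ↦ x^21 on (ℤ/53ℤ)^× is x ↦ x^5, because 21·5 = 105 = 2·52 + 1 ≡ 1 (mod 52) and x^{52} = 1 for x ≠ 0 (Fermat). So σ⁻¹(41) = 41^5 mod 53.
Repeated squaring mod 53: 41^1 ≡ 41, 41^2 ≡ 41² = 1681 ≡ 38, 41^4 ≡ 38² = 1444 ≡ 13. Since 5 = 4 + 1, 41^5 ≡ 13·41: 13·41 = 533 ≡ 3. So 41^5 ≡ 3 (mod 53).
Hence σ⁻¹(41) = 3.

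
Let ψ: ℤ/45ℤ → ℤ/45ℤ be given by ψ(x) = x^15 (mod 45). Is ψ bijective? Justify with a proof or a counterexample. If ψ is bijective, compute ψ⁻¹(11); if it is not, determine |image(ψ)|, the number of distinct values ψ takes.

ψ(0) = 0^15 = 0.
ψ(15): Repeated squaring mod 45: 15^1 ≡ 15, 15^2 ≡ 15² = 225 ≡ 0, 15^4 ≡ 0² = 0, 15^8 ≡ 0² = 0. Since 15 = 8 + 4 + 2 + 1, 15^15 ≡ 0·0·0·15: 0·0 = 0, then 0·0 = 0, then 0·15 = 0. So 15^15 ≡ 0 (mod 45).
So ψ(0) = ψ(15) = 0 while 0 ≠ 15, thus ψ is not injective, hence not bijective.
Since ψ is not bijective, we determine |image(ψ)|. Computing x^15 mod 45 for each x (by repeated squaring, reducing mod 45 at every step), the values ψ(0), ψ(1), …, ψ(44) are: 0, 1, 8, 27, 19, 35, 36, 28, 17, 9, 10, 26, 18, 37, 44, 0, 1, 8, 27, 19, 35, 36, 28, 17, 9, 10, 26, 18, 37, 44, 0, 1, 8, 27, 19, 35, 36, 28, 17, 9, 10, 26, 18, 37, 44.
The distinct values are {0, 1, 8, 9, 10, 17, 18, 19, 26, 27, 28, 35, 36, 37, 44}; there are 15 of them.

15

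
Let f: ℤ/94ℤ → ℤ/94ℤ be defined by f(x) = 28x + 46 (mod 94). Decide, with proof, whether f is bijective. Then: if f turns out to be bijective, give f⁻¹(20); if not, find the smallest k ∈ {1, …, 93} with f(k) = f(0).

47

We have gcd(28, 94) = 2 > 1. Taking a = 0 and b = 47: f(0) = 46 and f(47) = 28·47 + 46 = 1362 ≡ 46 (mod 94).
So f(0) = f(47) while 0 ≠ 47, thus f is not injective, hence not bijective.
Since f is not bijective, we find the least positive k with f(k) = f(0): this means 28k ≡ 0 (mod 94), i.e. 94 ∣ 28k. Since gcd(28, 94) = 2, dividing through by 2 this holds exactly when 47 ∣ 14k, and as gcd(14, 47) = 1, exactly when 47 ∣ k.
The smallest positive such k is 47.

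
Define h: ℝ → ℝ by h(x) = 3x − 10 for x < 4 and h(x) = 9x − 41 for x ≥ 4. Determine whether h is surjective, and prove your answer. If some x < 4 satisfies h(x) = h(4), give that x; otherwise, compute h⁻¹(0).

Both pieces are strictly increasing (slopes 3 and 9), so each is injective on its own interval.
The left piece maps (−∞, 4) onto (−∞, 2); the right piece maps [4, ∞) onto [−5, ∞).
The union (−∞, 2) ∪ [−5, ∞) covers ℝ, so h is surjective.
For the follow-up: the images overlap, so an x < 4 with h(x) = h(4) exists. h(4) = −5; solving 3x − 10 = −5 for x < 4 gives x = (−5 + 10)/3 = 5/3.

5/3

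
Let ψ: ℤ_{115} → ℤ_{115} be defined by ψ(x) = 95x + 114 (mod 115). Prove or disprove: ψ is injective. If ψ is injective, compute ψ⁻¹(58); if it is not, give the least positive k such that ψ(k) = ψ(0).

23

We have gcd(95, 115) = 5 > 1. Taking s = 0 and t = 23: ψ(0) = 114 and ψ(23) = 95·23 + 114 = 2299 ≡ 114 (mod 115).
So ψ(0) = ψ(23) while 0 ≠ 23, therefore ψ is not injective.
Since ψ is not injective, we find the least positive k with ψ(k) = ψ(0): this means 95k ≡ 0 (mod 115), i.e. 115 ∣ 95k. Since gcd(95, 115) = 5, dividing through by 5 this holds exactly when 23 ∣ 19k, and as gcd(19, 23) = 1, exactly when 23 ∣ k.
The smallest positive such k is 23.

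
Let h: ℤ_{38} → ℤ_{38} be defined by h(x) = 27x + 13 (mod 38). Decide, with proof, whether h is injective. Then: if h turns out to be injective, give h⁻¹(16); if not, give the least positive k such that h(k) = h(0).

17

If h(a) = h(b), then 27a ≡ 27b (mod 38). Because gcd(27, 38) = 1, we may cancel 27 to get a ≡ b (mod 38).
Hence h is injective.
We now compute 27⁻¹ mod 38 explicitly. Euclid's algorithm: 38 = 1·27 + 11, 27 = 2·11 + 5, 11 = 2·5 + 1; back-substituting gives 1 = 31·27 − 22·38, so 27⁻¹ ≡ 31 (mod 38).
Since h is injective, we compute h⁻¹(16): solve 27x + 13 ≡ 16 (mod 38), i.e. 27x ≡ 3 (mod 38).
Multiplying by 27⁻¹ = 31 gives x ≡ 31·3 = 93 = 2·38 + 17 ≡ 17 (mod 38).
Check: h(17) = 27·17 + 13 = 472 = 12·38 + 16 ≡ 16 (mod 38).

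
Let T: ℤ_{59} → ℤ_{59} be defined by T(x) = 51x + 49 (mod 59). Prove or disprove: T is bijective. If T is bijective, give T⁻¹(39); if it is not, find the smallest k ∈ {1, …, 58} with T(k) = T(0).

By definition, T is injective when T(s) = T(t) forces s = t.
Suppose T(s) = T(t) in ℤ_{59}. Then 51s + 49 ≡ 51t + 49 (mod 59), therefore 51(s − t) ≡ 0 (mod 59).
Since gcd(51, 59) = 1, 51 is invertible modulo 59, thus s − t ≡ 0 (mod 59), i.e. s = t.
We now compute 51⁻¹ mod 59 explicitly. Euclid's algorithm: 59 = 1·51 + 8, 51 = 6·8 + 3, 8 = 2·3 + 2, 3 = 1·2 + 1; back-substituting gives 1 = 22·51 − 19·59, so 51⁻¹ ≡ 22 (mod 59).
Then y ↦ 22(y − 49) is a two-sided inverse to T, so every y ∈ ℤ_{59} has a preimage.
Therefore T is bijective.
Since T is bijective, we compute T⁻¹(39): solve 51x + 49 ≡ 39 (mod 59), i.e. 51x ≡ 49 (mod 59).
Multiplying by 51⁻¹ = 22 gives x ≡ 22·49 = 1078 = 18·59 + 16 ≡ 16 (mod 59).
Check: T(16) = 51·16 + 49 = 865 = 14·59 + 39 ≡ 39 (mod 59).

16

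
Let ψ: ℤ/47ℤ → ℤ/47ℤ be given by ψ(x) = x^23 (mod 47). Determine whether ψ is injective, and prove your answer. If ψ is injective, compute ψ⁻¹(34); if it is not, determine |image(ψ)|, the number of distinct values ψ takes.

ψ(1) = 1^23 = 1.
ψ(2): Repeated squaring mod 47: 2^1 ≡ 2, 2^2 ≡ 2² = 4, 2^4 ≡ 4² = 16, 2^8 ≡ 16² = 256 ≡ 21, 2^16 ≡ 21² = 441 ≡ 18. Since 23 = 16 + 4 + 2 + 1, 2^23 ≡ 18·16·4·2: 18·16 = 288 ≡ 6, then 6·4 = 24, then 24·2 = 48 ≡ 1. So 2^23 ≡ 1 (mod 47).
So ψ(1) = ψ(2) = 1 while 1 ≠ 2, therefore ψ is not injective.
Since ψ is not injective, we determine |image(ψ)|. Computing x^23 mod 47 for each x (by repeated squaring, reducing mod 47 at every step), the values ψ(0), ψ(1), …, ψ(46) are: 0, 1, 1, 1, 1, 46, 1, 1, 1, 1, 46, 46, 1, 46, 1, 46, 1, 1, 1, 46, 46, 1, 46, 46, 1, 1, 46, 1, 1, 46, 46, 46, 1, 46, 1, 46, 1, 1, 46, 46, 46, 46, 1, 46, 46, 46, 46.
The distinct values are {0, 1, 46}; there are 3 of them.

3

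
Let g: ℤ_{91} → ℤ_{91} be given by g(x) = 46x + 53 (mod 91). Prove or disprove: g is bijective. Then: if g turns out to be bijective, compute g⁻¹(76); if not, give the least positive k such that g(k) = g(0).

46

Recall that injectivity means: for all a, b in the domain, g(a) = g(b) implies a = b.
If g(a) = g(b), then 46a ≡ 46b (mod 91). Because gcd(46, 91) = 1, we may cancel 46 to get a ≡ b (mod 91).
We now compute 46⁻¹ mod 91 explicitly. Euclid's algorithm: 91 = 1·46 + 45, 46 = 1·45 + 1; back-substituting gives 1 = 2·46 − 1·91, so 46⁻¹ ≡ 2 (mod 91).
Then y ↦ 2(y − 53) is a two-sided inverse to g, so every y ∈ ℤ_{91} has a preimage.
Therefore g is bijective.
Since g is bijective, we compute g⁻¹(76): solve 46x + 53 ≡ 76 (mod 91), i.e. 46x ≡ 23 (mod 91).
Multiplying by 46⁻¹ = 2 gives x ≡ 2·23 = 46 ≡ 46 (mod 91).
Check: g(46) = 46·46 + 53 = 2169 = 23·91 + 76 ≡ 76 (mod 91).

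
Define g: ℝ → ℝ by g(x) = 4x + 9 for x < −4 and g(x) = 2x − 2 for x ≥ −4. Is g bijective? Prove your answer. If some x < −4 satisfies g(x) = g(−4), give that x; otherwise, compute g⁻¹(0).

-19/4

Both pieces are strictly increasing (slopes 4 and 2), so each is injective on its own interval.
The left piece maps (−∞, −4) onto (−∞, −7); the right piece maps [−4, ∞) onto [−10, ∞).
These images overlap. In particular g(−4) = −10 (right piece), and solving 4x + 9 = −10 on the left piece gives x = −19/4 < −4.
So g(−19/4) = g(−4) with −19/4 ≠ −4, and g is not injective, hence not bijective. This x = −19/4 is the requested value below −4.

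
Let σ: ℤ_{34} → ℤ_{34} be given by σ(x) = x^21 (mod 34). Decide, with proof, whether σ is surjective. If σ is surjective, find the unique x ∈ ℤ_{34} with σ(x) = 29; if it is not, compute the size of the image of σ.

31

Computing x^21 mod 34 for each x (by repeated squaring, reducing mod 34 at every step), the values σ(0), σ(1), …, σ(33) are: 0, 1, 32, 5, 4, 31, 24, 11, 26, 25, 6, 27, 20, 13, 12, 19, 16, 17, 18, 15, 22, 21, 14, 7, 28, 9, 8, 23, 10, 3, 30, 29, 2, 33.
Every element of ℤ_{34} appears exactly once in this list, so σ is a bijection, and in particular surjective.
Since σ is surjective, we read off the preimage of 29 from the same table: σ(31) = 29, so σ⁻¹(29) = 31.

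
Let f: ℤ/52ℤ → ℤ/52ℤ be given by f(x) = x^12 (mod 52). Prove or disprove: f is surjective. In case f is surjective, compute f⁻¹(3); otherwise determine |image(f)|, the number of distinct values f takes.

4

f(1) = 1^12 = 1.
f(3): Repeated squaring mod 52: 3^1 ≡ 3, 3^2 ≡ 3² = 9, 3^4 ≡ 9² = 81 ≡ 29, 3^8 ≡ 29² = 841 ≡ 9. Since 12 = 8 + 4, 3^12 ≡ 9·29: 9·29 = 261 ≡ 1. So 3^12 ≡ 1 (mod 52).
So f(1) = f(3) = 1 while 1 ≠ 3, therefore f is not injective.
A non-injective map from the 52-element set ℤ/52ℤ to itself takes at most 51 distinct values, so it cannot be surjective. Thus f is not surjective.
Since f is not surjective, we determine |image(f)|. Computing x^12 mod 52 for each x (by repeated squaring, reducing mod 52 at every step), the values f(0), f(1), …, f(51) are: 0, 1, 40, 1, 40, 1, 40, 1, 40, 1, 40, 1, 40, 13, 40, 1, 40, 1, 40, 1, 40, 1, 40, 1, 40, 1, 0, 1, 40, 1, 40, 1, 40, 1, 40, 1, 40, 1, 40, 13, 40, 1, 40, 1, 40, 1, 40, 1, 40, 1, 40, 1.
The distinct values are {0, 1, 13, 40}; there are 4 of them.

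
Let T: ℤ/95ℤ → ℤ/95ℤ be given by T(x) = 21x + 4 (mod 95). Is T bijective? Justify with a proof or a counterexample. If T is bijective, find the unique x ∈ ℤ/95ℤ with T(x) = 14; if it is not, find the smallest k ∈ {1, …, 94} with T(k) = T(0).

5

Recall that injectivity means: for all s, t in the domain, T(s) = T(t) implies s = t.
If T(s) = T(t), then 21s ≡ 21t (mod 95). Because gcd(21, 95) = 1, we may cancel 21 to get s ≡ t (mod 95).
We now compute 21⁻¹ mod 95 explicitly. Euclid's algorithm: 95 = 4·21 + 11, 21 = 1·11 + 10, 11 = 1·10 + 1; back-substituting gives 1 = 86·21 − 19·95, so 21⁻¹ ≡ 86 (mod 95).
Then y ↦ 86(y − 4) is a two-sided inverse to T, so every y ∈ ℤ/95ℤ has a preimage.
So T is bijective.
Since T is bijective, we find T⁻¹(14): we need 21x ≡ 14 − 4 ≡ 10 (mod 95). Using 21⁻¹ = 86: x ≡ 86·10 = 860 = 9·95 + 5, so x = 5.
Check: T(5) = 21·5 + 4 = 109 = 1·95 + 14 ≡ 14 (mod 95).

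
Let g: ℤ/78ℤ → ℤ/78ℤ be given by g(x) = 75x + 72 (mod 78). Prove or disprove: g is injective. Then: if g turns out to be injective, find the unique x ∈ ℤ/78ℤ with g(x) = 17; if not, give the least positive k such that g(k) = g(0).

We have gcd(75, 78) = 3 > 1. Taking s = 0 and t = 26: g(0) = 72 and g(26) = 75·26 + 72 = 2022 ≡ 72 (mod 78).
So g(0) = g(26) while 0 ≠ 26, thus g is not injective.
Since g is not injective, we find the least positive k with g(k) = g(0): this means 75k ≡ 0 (mod 78), i.e. 78 ∣ 75k. Since gcd(75, 78) = 3, dividing through by 3 this holds exactly when 26 ∣ 25k, and as gcd(25, 26) = 1, exactly when 26 ∣ k.
The smallest positive such k is 26.

26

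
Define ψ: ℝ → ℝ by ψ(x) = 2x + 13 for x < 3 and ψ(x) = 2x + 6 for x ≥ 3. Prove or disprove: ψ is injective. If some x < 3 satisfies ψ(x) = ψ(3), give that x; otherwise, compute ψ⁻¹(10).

Both pieces are strictly increasing (slopes 2 and 2), so each is injective on its own interval.
The left piece maps (−∞, 3) onto (−∞, 19); the right piece maps [3, ∞) onto [12, ∞).
These images overlap. In particular ψ(3) = 12 (right piece), and solving 2x + 13 = 12 on the left piece gives x = −1/2 < 3.
So ψ(−1/2) = ψ(3) with −1/2 ≠ 3, and ψ is not injective. This x = −1/2 is the requested value below 3.

-1/2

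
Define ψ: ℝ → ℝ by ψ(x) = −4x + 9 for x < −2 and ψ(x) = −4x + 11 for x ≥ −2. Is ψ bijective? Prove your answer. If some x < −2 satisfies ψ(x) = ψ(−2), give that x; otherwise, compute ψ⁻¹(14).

-5/2

Both pieces are strictly decreasing (slopes −4 and −4), so each is injective on its own interval.
The left piece maps (−∞, −2) onto (17, ∞); the right piece maps [−2, ∞) onto (−∞, 19].
These images overlap. In particular ψ(−2) = 19 (right piece), and solving −4x + 9 = 19 on the left piece gives x = −5/2 < −2.
So ψ(−5/2) = ψ(−2) with −5/2 ≠ −2, and ψ is not injective, hence not bijective. This x = −5/2 is the requested value below −2.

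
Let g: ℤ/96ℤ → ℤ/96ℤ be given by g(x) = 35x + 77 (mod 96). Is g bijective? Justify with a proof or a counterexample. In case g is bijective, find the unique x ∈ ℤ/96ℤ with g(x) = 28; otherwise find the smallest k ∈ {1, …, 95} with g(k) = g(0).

37

By definition, g is injective if g(u) = g(v) implies u = v.
If g(u) = g(v), then 35u ≡ 35v (mod 96). Because gcd(35, 96) = 1, we may cancel 35 to get u ≡ v (mod 96).
We now compute 35⁻¹ mod 96 explicitly. Euclid's algorithm: 96 = 2·35 + 26, 35 = 1·26 + 9, 26 = 2·9 + 8, 9 = 1·8 + 1; back-substituting gives 1 = 11·35 − 4·96, so 35⁻¹ ≡ 11 (mod 96).
For any y ∈ ℤ/96ℤ, x = 11(y − 77) mod 96 satisfies g(x) = 35·11(y − 77) + 77 ≡ y (since 35·11 ≡ 1 mod 96). So every y has a preimage.
Hence g is bijective.
Since g is bijective, we find g⁻¹(28): we need 35x ≡ 28 − 77 ≡ 47 (mod 96). Using 35⁻¹ = 11: x ≡ 11·47 = 517 = 5·96 + 37, so x = 37.
Check: g(37) = 35·37 + 77 = 1372 = 14·96 + 28 ≡ 28 (mod 96).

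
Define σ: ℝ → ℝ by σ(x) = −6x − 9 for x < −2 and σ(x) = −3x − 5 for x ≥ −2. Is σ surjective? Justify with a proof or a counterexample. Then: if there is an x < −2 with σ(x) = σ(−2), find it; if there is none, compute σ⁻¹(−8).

Both pieces are strictly decreasing (slopes −6 and −3), so each is injective on its own interval.
The left piece maps (−∞, −2) onto (3, ∞); the right piece maps [−2, ∞) onto (−∞, 1].
The union (3, ∞) ∪ (−∞, 1] omits the interval between 3 and 1; in particular 3 has no preimage. So σ is not surjective.
Because the two images are disjoint, no x < −2 has σ(x) = σ(−2), so we compute σ⁻¹(−8): −8 lies in (−∞, 1], so solve −3x − 5 = −8: x = (−8 + 5)/(−3) = 1.

1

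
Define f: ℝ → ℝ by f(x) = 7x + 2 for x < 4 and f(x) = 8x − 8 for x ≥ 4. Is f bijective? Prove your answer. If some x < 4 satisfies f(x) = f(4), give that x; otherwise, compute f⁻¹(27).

Both pieces are strictly increasing (slopes 7 and 8), so each is injective on its own interval.
The left piece maps (−∞, 4) onto (−∞, 30); the right piece maps [4, ∞) onto [24, ∞).
These images overlap. In particular f(4) = 24 (right piece), and solving 7x + 2 = 24 on the left piece gives x = 22/7 < 4.
So f(22/7) = f(4) with 22/7 ≠ 4, and f is not injective, hence not bijective. This x = 22/7 is the requested value below 4.

22/7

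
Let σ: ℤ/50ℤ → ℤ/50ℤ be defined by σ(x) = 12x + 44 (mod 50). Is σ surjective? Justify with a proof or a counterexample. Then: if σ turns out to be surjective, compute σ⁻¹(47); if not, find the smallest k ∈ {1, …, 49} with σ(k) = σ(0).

25

Recall that σ is surjective if every y in the codomain equals σ(x) for some x in the domain.
Since gcd(12, 50) = 2, we have 12x ≡ 0 (mod 2) for all x, so σ(x) ≡ 0 (mod 2).
But 1 ≢ 0 (mod 2), so 1 ∈ ℤ/50ℤ has no preimage. So σ is not surjective.
Since σ is not surjective, we find the least positive k with σ(k) = σ(0): this means 12k ≡ 0 (mod 50), i.e. 50 ∣ 12k. Since gcd(12, 50) = 2, dividing through by 2 this holds exactly when 25 ∣ 6k, and as gcd(6, 25) = 1, exactly when 25 ∣ k.
The smallest positive such k is 25.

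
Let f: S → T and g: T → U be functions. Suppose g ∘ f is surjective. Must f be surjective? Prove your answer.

not surjective

No. Take S = {0, 1, 2}, T = {0, 1, 2, 3, 4, 5}, U = {0}, f(a) = 0 for every a ∈ S, and g(b) = 0 for every b ∈ T.
Then g ∘ f is surjective onto {0}, but 5 ∈ T has no preimage under f, so f is not surjective.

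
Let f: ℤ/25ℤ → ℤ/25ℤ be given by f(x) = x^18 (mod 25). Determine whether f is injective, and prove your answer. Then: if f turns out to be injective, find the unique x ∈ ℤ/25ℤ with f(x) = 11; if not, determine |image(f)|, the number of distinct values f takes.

f(0) = 0^18 = 0.
f(5): Repeated squaring mod 25: 5^1 ≡ 5, 5^2 ≡ 5² = 25 ≡ 0, 5^4 ≡ 0² = 0, 5^8 ≡ 0² = 0, 5^16 ≡ 0² = 0. Since 18 = 16 + 2, 5^18 ≡ 0·0: 0·0 = 0. So 5^18 ≡ 0 (mod 25).
So f(0) = f(5) = 0 while 0 ≠ 5, thus f is not injective.
Since f is not injective, we determine |image(f)|. Computing x^18 mod 25 for each x (by repeated squaring, reducing mod 25 at every step), the values f(0), f(1), …, f(24) are: 0, 1, 19, 14, 11, 0, 16, 24, 9, 21, 0, 6, 4, 4, 6, 0, 21, 9, 24, 16, 0, 11, 14, 19, 1.
The distinct values are {0, 1, 4, 6, 9, 11, 14, 16, 19, 21, 24}; there are 11 of them.

11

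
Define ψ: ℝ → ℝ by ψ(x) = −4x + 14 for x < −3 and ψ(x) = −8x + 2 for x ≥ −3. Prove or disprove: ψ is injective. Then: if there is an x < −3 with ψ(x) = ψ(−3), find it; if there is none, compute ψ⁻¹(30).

Both pieces are strictly decreasing (slopes −4 and −8), so each is injective on its own interval.
The left piece maps (−∞, −3) onto (26, ∞); the right piece maps [−3, ∞) onto (−∞, 26].
These images are disjoint, so no value is attained by both pieces. Hence ψ is injective.
Because the two images are disjoint, no x < −3 has ψ(x) = ψ(−3), so we compute ψ⁻¹(30): 30 lies in (26, ∞), so solve −4x + 14 = 30: x = (30 − 14)/(−4) = −4.

-4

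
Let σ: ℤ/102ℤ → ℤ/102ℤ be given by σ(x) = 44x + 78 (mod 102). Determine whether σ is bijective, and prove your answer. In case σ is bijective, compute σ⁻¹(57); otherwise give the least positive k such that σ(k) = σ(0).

51

We have gcd(44, 102) = 2 > 1. Taking s = 0 and t = 51: σ(0) = 78 and σ(51) = 44·51 + 78 = 2322 ≡ 78 (mod 102).
So σ(0) = σ(51) while 0 ≠ 51, thus σ is not injective, hence not bijective.
Since σ is not bijective, we find the least positive k with σ(k) = σ(0): this means 44k ≡ 0 (mod 102), i.e. 102 ∣ 44k. Since gcd(44, 102) = 2, dividing through by 2 this holds exactly when 51 ∣ 22k, and as gcd(22, 51) = 1, exactly when 51 ∣ k.
The smallest positive such k is 51.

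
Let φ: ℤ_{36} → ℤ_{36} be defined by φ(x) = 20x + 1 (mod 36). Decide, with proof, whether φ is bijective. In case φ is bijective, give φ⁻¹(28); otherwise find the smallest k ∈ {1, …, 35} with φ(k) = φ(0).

By definition, injectivity means: for all x_1, x_2 in the domain, φ(x_1) = φ(x_2) implies x_1 = x_2.
We have gcd(20, 36) = 4 > 1. Taking x_1 = 0 and x_2 = 9: φ(0) = 1 and φ(9) = 20·9 + 1 = 181 ≡ 1 (mod 36).
So φ(0) = φ(9) while 0 ≠ 9, thus φ is not injective, hence not bijective.
Since φ is not bijective, we find the least positive k with φ(k) = φ(0): this means 20k ≡ 0 (mod 36), i.e. 36 ∣ 20k. Since gcd(20, 36) = 4, dividing through by 4 this holds exactly when 9 ∣ 5k, and as gcd(5, 9) = 1, exactly when 9 ∣ k.
The smallest positive such k is 9.

9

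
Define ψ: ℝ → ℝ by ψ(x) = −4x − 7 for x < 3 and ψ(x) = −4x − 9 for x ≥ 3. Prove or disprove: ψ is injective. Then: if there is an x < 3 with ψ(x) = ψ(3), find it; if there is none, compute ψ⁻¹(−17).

Both pieces are strictly decreasing (slopes −4 and −4), so each is injective on its own interval.
The left piece maps (−∞, 3) onto (−19, ∞); the right piece maps [3, ∞) onto (−∞, −21].
These images are disjoint, so no value is attained by both pieces. So ψ is injective.
Because the two images are disjoint, no x < 3 has ψ(x) = ψ(3), so we compute ψ⁻¹(−17): −17 lies in (−19, ∞), so solve −4x − 7 = −17: x = (−17 + 7)/(−4) = 5/2.

5/2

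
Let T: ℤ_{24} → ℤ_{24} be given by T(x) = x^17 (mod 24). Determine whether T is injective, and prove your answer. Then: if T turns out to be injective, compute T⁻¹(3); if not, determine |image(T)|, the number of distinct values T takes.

15

T(0) = 0^17 = 0.
T(6): Repeated squaring mod 24: 6^1 ≡ 6, 6^2 ≡ 6² = 36 ≡ 12, 6^4 ≡ 12² = 144 ≡ 0, 6^8 ≡ 0² = 0, 6^16 ≡ 0² = 0. Since 17 = 16 + 1, 6^17 ≡ 0·6: 0·6 = 0. So 6^17 ≡ 0 (mod 24).
So T(0) = T(6) = 0 while 0 ≠ 6, hence T is not injective.
Since T is not injective, we determine |image(T)|. Computing x^17 mod 24 for each x (by repeated squaring, reducing mod 24 at every step), the values T(0), T(1), …, T(23) are: 0, 1, 8, 3, 16, 5, 0, 7, 8, 9, 16, 11, 0, 13, 8, 15, 16, 17, 0, 19, 8, 21, 16, 23.
The distinct values are {0, 1, 3, 5, 7, 8, 9, 11, 13, 15, 16, 17, 19, 21, 23}; there are 15 of them.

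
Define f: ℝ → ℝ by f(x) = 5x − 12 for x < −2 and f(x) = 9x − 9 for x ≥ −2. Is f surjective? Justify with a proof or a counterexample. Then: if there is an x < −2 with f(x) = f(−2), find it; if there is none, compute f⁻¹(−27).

-3

Both pieces are strictly increasing (slopes 5 and 9), so each is injective on its own interval.
The left piece maps (−∞, −2) onto (−∞, −22); the right piece maps [−2, ∞) onto [−27, ∞).
The union (−∞, −22) ∪ [−27, ∞) covers ℝ, so f is surjective.
For the follow-up: the images overlap, so an x < −2 with f(x) = f(−2) exists. f(−2) = −27; solving 5x − 12 = −27 for x < −2 gives x = (−27 + 12)/5 = −3.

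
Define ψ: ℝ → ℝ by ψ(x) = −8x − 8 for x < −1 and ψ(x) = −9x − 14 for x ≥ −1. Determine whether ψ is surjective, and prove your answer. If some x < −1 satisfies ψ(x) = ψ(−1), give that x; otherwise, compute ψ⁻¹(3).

Both pieces are strictly decreasing (slopes −8 and −9), so each is injective on its own interval.
The left piece maps (−∞, −1) onto (0, ∞); the right piece maps [−1, ∞) onto (−∞, −5].
The union (0, ∞) ∪ (−∞, −5] omits the interval between 0 and −5; in particular 0 has no preimage. So ψ is not surjective.
Because the two images are disjoint, no x < −1 has ψ(x) = ψ(−1), so we compute ψ⁻¹(3): 3 lies in (0, ∞), so solve −8x − 8 = 3: x = (3 + 8)/(−8) = −11/8.

-11/8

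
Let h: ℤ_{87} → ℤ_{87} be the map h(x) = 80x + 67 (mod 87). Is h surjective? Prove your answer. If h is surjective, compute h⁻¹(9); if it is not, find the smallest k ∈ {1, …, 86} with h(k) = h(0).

Since gcd(80, 87) = 1, 80 is invertible modulo 87. Euclid's algorithm: 87 = 1·80 + 7, 80 = 11·7 + 3, 7 = 2·3 + 1; back-substituting gives 1 = 62·80 − 57·87, so 80⁻¹ ≡ 62 (mod 87).
Then y ↦ 62(y − 67) is a two-sided inverse to h, so every y ∈ ℤ_{87} has a preimage.
Thus h is surjective.
Since h is surjective, we compute h⁻¹(9): solve 80x + 67 ≡ 9 (mod 87), i.e. 80x ≡ 29 (mod 87).
Multiplying by 80⁻¹ = 62 gives x ≡ 62·29 = 1798 = 20·87 + 58 ≡ 58 (mod 87).
Check: h(58) = 80·58 + 67 = 4707 = 54·87 + 9 ≡ 9 (mod 87).

58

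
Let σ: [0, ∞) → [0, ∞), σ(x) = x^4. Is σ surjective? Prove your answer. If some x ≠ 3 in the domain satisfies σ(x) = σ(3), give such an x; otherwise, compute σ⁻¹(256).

For any y ∈ [0, ∞), x = y^{1/4} ∈ [0, ∞) gives σ(x) = y, so σ is surjective.
Since x ↦ x^4 is strictly increasing on [0, ∞), it is injective there, so no x ≠ 3 in the domain has σ(x) = σ(3). We therefore compute σ⁻¹(256) = 256^{1/4} = 4 (indeed 4^4 = 256).

4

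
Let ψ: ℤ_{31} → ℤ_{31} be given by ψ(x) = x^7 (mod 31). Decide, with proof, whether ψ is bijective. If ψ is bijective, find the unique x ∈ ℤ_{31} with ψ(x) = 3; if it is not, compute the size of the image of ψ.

24

Since 31 is prime, the nonzero elements of ℤ_{31} form a cyclic group of order 30.
As gcd(7, 30) = 1, raising to the 7th power is a bijection on this group: if u^7 ≡ v^7 then (uv^{−1})^7 = 1, and the only element of order dividing gcd(7, 30) = 1 is 1, so u = v.
With ψ(0) = 0 this makes ψ injective on all of ℤ_{31}, hence bijective (finite equal-size domain and codomain). In particular ψ is bijective.
Since ψ is bijective, we find the preimage of 3. The inverse of x ↦ x^7 on (ℤ_{31})^× is x ↦ x^13, because 7·13 = 91 = 3·30 + 1 ≡ 1 (mod 30) and x^{30} = 1 for x ≠ 0 (Fermat). So ψ⁻¹(3) = 3^13 mod 31.
Repeated squaring mod 31: 3^1 ≡ 3, 3^2 ≡ 3² = 9, 3^4 ≡ 9² = 81 ≡ 19, 3^8 ≡ 19² = 361 ≡ 20. Since 13 = 8 + 4 + 1, 3^13 ≡ 20·19·3: 20·19 = 380 ≡ 8, then 8·3 = 24. So 3^13 ≡ 24 (mod 31).
Hence ψ⁻¹(3) = 24.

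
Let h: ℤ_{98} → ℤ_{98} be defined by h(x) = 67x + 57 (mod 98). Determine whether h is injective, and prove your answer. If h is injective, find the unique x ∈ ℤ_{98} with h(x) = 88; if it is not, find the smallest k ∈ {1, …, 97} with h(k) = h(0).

By definition, h is injective when h(a) = h(b) forces a = b.
If h(a) = h(b), then 67a ≡ 67b (mod 98). Because gcd(67, 98) = 1, we may cancel 67 to get a ≡ b (mod 98).
So h is injective.
We now compute 67⁻¹ mod 98 explicitly. Euclid's algorithm: 98 = 1·67 + 31, 67 = 2·31 + 5, 31 = 6·5 + 1; back-substituting gives 1 = 79·67 − 54·98, so 67⁻¹ ≡ 79 (mod 98).
Since h is injective, we find h⁻¹(88): we need 67x ≡ 88 − 57 ≡ 31 (mod 98). Using 67⁻¹ = 79: x ≡ 79·31 = 2449 = 24·98 + 97, so x = 97.
Check: h(97) = 67·97 + 57 = 6556 = 66·98 + 88 ≡ 88 (mod 98).

97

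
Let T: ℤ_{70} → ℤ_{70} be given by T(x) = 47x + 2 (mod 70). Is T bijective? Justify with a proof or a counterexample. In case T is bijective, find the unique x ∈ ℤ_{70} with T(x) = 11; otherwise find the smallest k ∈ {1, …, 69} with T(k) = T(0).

By definition, injectivity means: for all x_1, x_2 in the domain, T(x_1) = T(x_2) implies x_1 = x_2.
Suppose T(x_1) = T(x_2) in ℤ_{70}. Then 47x_1 + 2 ≡ 47x_2 + 2 (mod 70), so 47(x_1 − x_2) ≡ 0 (mod 70).
Since gcd(47, 70) = 1, 47 is invertible modulo 70, so x_1 − x_2 ≡ 0 (mod 70), i.e. x_1 = x_2.
We now compute 47⁻¹ mod 70 explicitly. Euclid's algorithm: 70 = 1·47 + 23, 47 = 2·23 + 1; back-substituting gives 1 = 3·47 − 2·70, so 47⁻¹ ≡ 3 (mod 70).
Then y ↦ 3(y − 2) is a two-sided inverse to T, so every y ∈ ℤ_{70} has a preimage.
Hence T is bijective.
Since T is bijective, we find T⁻¹(11): we need 47x ≡ 11 − 2 ≡ 9 (mod 70). Using 47⁻¹ = 3: x ≡ 3·9 = 27, so x = 27.
Check: T(27) = 47·27 + 2 = 1271 = 18·70 + 11 ≡ 11 (mod 70).

27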